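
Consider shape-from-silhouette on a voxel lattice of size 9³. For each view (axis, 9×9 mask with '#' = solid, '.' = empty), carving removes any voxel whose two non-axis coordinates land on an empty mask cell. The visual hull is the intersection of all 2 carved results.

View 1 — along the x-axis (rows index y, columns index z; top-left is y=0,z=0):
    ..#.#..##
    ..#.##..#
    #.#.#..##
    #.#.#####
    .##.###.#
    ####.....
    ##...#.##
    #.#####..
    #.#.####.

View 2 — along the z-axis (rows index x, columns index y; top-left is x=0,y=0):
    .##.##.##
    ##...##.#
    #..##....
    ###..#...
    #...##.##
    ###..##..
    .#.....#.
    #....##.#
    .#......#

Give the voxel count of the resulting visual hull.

before carving: 729 voxels (9×9×9)
carve view 1 (along x, YZ-mask fill 47/81): 423 voxels remain
carve view 2 (along z, XY-mask fill 36/81): 175 voxels remain

remaining voxels: 175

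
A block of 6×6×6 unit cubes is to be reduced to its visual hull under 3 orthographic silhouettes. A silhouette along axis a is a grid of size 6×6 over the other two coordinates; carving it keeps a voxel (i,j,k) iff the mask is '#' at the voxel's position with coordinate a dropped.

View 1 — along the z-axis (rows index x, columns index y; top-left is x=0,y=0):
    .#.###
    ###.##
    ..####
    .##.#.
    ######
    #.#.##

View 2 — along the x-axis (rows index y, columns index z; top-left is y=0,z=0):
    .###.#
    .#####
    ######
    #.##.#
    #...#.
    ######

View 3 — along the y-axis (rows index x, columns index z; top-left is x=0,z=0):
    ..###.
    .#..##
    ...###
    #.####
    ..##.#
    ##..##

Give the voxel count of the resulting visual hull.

remaining voxels: 68

full grid |V| = 216
[1] z-view keeps 26 columns → grid now 156
[2] x-view keeps 27 columns → grid now 116
[3] y-view keeps 21 columns → grid now 68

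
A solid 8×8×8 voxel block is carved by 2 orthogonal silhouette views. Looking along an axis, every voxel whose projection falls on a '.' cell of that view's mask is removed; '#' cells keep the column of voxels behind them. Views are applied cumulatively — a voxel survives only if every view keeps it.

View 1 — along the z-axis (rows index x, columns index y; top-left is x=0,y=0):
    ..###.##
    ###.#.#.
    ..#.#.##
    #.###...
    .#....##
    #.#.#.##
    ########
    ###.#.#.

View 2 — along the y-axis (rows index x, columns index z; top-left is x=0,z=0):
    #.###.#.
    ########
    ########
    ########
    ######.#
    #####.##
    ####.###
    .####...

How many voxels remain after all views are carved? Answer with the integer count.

|visual hull| = 261

start: 8×8×8 = 512 voxels
carve view 1 (along z, XY-mask fill 39/64): 312 voxels remain
carve view 2 (along y, XZ-mask fill 54/64): 261 voxels remain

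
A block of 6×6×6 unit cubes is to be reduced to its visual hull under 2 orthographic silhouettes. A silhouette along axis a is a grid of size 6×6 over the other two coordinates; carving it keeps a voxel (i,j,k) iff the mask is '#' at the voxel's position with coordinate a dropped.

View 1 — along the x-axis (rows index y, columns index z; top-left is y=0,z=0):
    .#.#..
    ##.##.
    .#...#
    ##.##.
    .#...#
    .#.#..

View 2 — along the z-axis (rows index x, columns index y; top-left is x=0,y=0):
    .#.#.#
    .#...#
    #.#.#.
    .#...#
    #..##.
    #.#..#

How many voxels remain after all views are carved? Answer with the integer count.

remaining voxels: 42

initial block: 6^3 = 216
after view 1 [x-axis, 16 of 36 cells solid] → remaining = 96
after view 2 [z-axis, 16 of 36 cells solid] → remaining = 42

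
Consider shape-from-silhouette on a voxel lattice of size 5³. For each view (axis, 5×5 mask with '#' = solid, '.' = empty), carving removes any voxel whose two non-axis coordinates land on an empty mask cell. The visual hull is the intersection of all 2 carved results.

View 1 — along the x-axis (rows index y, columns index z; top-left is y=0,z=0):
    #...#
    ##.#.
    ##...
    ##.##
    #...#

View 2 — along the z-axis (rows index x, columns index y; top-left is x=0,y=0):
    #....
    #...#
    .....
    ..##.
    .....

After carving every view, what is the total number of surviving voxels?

initial block: 5^3 = 125
V1 x: intersect with YZ mask (13 set) -- 65 left
V2 z: intersect with XY mask (5 set) -- 12 left

voxel count = 12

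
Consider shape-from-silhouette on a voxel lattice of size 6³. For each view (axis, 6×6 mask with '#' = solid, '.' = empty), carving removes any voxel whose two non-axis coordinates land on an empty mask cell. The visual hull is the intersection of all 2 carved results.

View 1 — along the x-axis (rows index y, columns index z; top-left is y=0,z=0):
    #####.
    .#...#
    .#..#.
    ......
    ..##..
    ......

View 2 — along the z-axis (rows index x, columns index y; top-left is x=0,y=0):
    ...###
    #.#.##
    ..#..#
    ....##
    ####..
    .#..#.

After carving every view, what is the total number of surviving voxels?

remaining voxels: 28

before carving: 216 voxels (6×6×6)
  1. axis=0 (YZ plane), |mask|=11  ⇒  voxels=66
  2. axis=2 (XY plane), |mask|=17  ⇒  voxels=28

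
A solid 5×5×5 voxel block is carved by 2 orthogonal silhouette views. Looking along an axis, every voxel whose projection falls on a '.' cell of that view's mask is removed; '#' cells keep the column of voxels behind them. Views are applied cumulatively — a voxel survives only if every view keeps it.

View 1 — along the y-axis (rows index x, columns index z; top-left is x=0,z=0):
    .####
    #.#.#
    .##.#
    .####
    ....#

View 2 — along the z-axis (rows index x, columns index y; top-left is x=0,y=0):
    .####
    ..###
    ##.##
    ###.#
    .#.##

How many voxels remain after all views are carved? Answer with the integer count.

full grid |V| = 125
[1] y-view keeps 15 columns → grid now 75
[2] z-view keeps 18 columns → grid now 56

voxel count = 56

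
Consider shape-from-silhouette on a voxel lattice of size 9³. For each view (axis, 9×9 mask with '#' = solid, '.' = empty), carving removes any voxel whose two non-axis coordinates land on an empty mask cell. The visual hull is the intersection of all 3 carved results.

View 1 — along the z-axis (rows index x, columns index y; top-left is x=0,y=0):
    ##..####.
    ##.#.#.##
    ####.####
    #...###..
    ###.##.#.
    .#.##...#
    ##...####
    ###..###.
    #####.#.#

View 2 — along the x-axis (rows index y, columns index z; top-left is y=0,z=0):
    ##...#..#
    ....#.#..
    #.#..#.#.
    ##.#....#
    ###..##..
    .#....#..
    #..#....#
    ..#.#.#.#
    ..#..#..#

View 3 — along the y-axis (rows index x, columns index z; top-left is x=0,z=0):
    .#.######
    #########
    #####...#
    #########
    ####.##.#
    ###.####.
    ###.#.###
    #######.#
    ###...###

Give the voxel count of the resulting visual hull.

full grid |V| = 729
V1 z: intersect with XY mask (53 set) -- 477 left
V2 x: intersect with YZ mask (31 set) -- 176 left
V3 y: intersect with XZ mask (66 set) -- 147 left

voxel count = 147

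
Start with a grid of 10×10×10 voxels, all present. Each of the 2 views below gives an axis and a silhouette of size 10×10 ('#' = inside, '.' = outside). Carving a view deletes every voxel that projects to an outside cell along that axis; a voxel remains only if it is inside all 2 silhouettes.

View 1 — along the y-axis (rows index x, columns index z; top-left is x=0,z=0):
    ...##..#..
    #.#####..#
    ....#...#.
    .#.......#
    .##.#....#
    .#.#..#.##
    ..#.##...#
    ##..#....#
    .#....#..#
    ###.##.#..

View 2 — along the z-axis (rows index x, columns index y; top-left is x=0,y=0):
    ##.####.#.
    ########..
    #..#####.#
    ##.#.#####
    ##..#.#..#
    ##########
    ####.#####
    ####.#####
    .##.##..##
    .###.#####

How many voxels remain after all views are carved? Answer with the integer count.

voxel count = 315

before carving: 1000 voxels (10×10×10)
after view 1 [y-axis, 40 of 100 cells solid] → remaining = 400
after view 2 [z-axis, 77 of 100 cells solid] → remaining = 315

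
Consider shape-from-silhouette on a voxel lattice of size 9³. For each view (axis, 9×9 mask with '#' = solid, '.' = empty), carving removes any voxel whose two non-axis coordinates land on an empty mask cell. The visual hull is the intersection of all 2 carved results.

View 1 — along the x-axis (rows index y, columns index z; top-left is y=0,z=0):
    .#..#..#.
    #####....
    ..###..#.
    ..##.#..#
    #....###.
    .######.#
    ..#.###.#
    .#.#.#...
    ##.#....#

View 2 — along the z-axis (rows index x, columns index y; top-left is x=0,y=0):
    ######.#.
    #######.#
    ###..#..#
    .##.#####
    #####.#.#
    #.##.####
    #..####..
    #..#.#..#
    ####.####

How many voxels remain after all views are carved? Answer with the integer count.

full grid |V| = 729
  1. axis=0 (YZ plane), |mask|=39  ⇒  voxels=351
  2. axis=2 (XY plane), |mask|=58  ⇒  voxels=256

|visual hull| = 256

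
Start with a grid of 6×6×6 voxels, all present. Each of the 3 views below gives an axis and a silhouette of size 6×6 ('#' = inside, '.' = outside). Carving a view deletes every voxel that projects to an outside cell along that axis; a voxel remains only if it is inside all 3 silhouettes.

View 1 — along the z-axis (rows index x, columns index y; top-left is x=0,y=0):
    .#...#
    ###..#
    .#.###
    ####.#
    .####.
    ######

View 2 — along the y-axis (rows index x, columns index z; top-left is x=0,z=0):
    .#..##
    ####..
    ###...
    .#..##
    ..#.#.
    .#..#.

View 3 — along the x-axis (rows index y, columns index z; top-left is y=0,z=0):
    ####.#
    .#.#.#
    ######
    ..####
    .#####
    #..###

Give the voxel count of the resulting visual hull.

46 voxels

initial block: 6^3 = 216
step 1: project along z, AND mask (25/36) → |grid| = 150
step 2: project along y, AND mask (17/36) → |grid| = 69
step 3: project along x, AND mask (27/36) → |grid| = 46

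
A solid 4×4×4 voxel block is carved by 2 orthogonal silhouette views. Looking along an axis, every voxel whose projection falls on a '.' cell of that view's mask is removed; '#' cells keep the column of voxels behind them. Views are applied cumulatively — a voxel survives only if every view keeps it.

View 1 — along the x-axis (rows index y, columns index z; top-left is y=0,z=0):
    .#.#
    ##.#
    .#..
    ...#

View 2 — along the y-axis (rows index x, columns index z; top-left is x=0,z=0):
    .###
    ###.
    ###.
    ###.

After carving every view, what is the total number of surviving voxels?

voxel count = 18

full grid |V| = 64
  1. axis=0 (YZ plane), |mask|=7  ⇒  voxels=28
  2. axis=1 (XZ plane), |mask|=12  ⇒  voxels=18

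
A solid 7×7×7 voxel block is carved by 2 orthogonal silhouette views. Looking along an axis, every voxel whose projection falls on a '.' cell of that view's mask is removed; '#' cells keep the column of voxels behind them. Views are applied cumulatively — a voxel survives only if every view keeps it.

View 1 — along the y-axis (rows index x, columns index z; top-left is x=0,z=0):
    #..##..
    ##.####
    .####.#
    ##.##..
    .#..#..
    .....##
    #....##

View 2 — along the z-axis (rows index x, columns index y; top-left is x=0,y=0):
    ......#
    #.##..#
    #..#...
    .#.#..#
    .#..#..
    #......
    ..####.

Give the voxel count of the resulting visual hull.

remaining voxels: 67

initial block: 7^3 = 343
[1] y-view keeps 25 columns → grid now 175
[2] z-view keeps 17 columns → grid now 67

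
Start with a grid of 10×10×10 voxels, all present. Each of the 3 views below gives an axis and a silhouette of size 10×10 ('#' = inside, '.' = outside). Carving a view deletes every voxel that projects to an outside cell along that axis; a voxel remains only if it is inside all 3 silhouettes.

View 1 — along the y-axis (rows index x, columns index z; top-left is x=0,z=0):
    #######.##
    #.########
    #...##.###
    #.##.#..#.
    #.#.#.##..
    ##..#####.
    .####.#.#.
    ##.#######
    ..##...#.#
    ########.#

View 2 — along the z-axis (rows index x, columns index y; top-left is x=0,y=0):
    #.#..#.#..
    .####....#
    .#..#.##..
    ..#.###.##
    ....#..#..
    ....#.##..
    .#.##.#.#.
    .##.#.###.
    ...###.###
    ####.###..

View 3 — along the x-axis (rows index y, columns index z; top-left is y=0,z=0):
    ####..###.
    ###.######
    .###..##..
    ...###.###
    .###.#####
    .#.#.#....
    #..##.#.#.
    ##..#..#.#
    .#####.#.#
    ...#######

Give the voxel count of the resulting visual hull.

voxel count = 211

start: 10×10×10 = 1000 voxels
step 1: project along y, AND mask (69/100) → |grid| = 690
step 2: project along z, AND mask (48/100) → |grid| = 337
step 3: project along x, AND mask (62/100) → |grid| = 211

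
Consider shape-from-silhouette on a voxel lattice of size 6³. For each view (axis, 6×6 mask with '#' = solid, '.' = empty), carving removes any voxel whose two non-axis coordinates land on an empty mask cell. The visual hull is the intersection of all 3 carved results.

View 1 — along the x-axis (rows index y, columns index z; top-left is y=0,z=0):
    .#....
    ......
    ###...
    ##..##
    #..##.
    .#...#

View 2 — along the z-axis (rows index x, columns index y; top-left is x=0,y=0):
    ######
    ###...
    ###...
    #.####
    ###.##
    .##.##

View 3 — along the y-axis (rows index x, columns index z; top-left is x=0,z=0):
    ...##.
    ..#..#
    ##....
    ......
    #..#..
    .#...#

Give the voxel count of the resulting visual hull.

remaining voxels: 13

initial block: 6^3 = 216
[1] x-view keeps 13 columns → grid now 78
[2] z-view keeps 26 columns → grid now 51
[3] y-view keeps 10 columns → grid now 13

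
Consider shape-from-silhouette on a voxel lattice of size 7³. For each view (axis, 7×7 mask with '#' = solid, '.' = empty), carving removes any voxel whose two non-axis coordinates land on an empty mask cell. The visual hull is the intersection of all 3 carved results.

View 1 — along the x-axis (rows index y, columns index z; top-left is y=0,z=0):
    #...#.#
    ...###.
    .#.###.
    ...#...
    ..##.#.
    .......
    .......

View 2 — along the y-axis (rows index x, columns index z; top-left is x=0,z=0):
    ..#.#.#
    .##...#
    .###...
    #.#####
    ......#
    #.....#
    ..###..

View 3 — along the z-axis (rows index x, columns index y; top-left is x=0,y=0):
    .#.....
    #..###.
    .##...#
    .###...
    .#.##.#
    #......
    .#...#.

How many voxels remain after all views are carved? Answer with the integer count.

remaining voxels: 17

start: 7×7×7 = 343 voxels
step 1: project along x, AND mask (14/49) → |grid| = 98
step 2: project along y, AND mask (21/49) → |grid| = 38
step 3: project along z, AND mask (18/49) → |grid| = 17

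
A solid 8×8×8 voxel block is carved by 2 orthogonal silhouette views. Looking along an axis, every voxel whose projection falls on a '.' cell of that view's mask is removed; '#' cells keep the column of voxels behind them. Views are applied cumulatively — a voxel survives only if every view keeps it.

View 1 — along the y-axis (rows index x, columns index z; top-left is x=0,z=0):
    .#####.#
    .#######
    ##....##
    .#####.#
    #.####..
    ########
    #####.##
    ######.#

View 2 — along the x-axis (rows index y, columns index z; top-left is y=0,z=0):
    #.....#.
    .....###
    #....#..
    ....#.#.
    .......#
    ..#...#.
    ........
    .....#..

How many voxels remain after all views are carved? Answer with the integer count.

|visual hull| = 72

start: 8×8×8 = 512 voxels
step 1: project along y, AND mask (50/64) → |grid| = 400
step 2: project along x, AND mask (13/64) → |grid| = 72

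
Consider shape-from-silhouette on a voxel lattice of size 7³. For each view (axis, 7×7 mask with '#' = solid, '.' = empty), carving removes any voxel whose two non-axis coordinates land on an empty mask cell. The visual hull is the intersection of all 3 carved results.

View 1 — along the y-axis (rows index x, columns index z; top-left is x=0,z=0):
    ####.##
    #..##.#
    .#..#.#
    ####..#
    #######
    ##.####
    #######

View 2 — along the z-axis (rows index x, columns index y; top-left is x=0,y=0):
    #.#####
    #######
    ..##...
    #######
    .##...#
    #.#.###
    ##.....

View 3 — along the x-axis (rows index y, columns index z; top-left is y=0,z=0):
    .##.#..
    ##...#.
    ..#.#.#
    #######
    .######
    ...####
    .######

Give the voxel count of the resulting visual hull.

full grid |V| = 343
step 1: project along y, AND mask (38/49) → |grid| = 266
step 2: project along z, AND mask (32/49) → |grid| = 170
step 3: project along x, AND mask (32/49) → |grid| = 102

|visual hull| = 102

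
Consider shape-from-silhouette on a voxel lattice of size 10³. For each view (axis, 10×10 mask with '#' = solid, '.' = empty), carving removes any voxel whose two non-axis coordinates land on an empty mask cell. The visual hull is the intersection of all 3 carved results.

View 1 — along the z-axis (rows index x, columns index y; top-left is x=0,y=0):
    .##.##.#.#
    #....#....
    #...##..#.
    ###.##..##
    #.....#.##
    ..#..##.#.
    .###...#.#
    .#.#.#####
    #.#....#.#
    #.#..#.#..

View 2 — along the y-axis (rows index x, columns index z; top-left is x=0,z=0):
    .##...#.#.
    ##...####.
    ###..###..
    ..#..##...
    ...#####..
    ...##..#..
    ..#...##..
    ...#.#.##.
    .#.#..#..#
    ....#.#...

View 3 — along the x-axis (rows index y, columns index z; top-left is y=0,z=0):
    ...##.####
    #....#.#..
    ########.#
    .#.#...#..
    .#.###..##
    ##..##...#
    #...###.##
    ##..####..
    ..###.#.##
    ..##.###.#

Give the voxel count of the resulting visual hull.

101 voxels

start: 10×10×10 = 1000 voxels
after view 1 [z-axis, 47 of 100 cells solid] → remaining = 470
after view 2 [y-axis, 40 of 100 cells solid] → remaining = 180
after view 3 [x-axis, 56 of 100 cells solid] → remaining = 101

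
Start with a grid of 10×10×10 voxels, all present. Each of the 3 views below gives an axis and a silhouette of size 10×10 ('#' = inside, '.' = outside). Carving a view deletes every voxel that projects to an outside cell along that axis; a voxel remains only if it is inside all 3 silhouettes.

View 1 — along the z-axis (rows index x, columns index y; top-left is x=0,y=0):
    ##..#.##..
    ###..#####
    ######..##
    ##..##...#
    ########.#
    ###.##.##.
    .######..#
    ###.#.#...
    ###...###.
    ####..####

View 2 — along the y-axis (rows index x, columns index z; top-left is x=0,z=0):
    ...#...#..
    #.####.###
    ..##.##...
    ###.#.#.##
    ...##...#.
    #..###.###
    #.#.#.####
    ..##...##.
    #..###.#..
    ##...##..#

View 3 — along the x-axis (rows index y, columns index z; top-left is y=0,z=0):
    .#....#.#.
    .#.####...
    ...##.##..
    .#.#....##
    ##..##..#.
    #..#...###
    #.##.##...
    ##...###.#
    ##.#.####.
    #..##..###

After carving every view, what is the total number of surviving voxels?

171 voxels

before carving: 1000 voxels (10×10×10)
  1. axis=2 (XY plane), |mask|=68  ⇒  voxels=680
  2. axis=1 (XZ plane), |mask|=52  ⇒  voxels=356
  3. axis=0 (YZ plane), |mask|=50  ⇒  voxels=171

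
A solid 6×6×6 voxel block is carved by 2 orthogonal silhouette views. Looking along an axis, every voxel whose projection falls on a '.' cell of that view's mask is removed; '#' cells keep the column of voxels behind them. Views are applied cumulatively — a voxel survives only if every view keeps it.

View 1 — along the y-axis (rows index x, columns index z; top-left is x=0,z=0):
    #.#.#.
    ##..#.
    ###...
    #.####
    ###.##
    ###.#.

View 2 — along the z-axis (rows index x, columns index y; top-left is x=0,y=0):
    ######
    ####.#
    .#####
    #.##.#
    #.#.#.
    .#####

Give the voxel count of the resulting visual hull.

|visual hull| = 103

start: 6×6×6 = 216 voxels
step 1: project along y, AND mask (23/36) → |grid| = 138
step 2: project along z, AND mask (28/36) → |grid| = 103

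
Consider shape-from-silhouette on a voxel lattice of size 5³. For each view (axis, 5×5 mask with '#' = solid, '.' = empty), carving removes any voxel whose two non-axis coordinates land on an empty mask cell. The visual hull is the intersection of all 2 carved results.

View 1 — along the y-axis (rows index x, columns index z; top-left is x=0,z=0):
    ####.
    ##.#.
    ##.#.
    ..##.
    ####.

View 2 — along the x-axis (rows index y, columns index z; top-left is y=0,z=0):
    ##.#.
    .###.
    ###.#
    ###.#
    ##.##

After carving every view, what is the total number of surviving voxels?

60 voxels

start: 5×5×5 = 125 voxels
[1] y-view keeps 16 columns → grid now 80
[2] x-view keeps 18 columns → grid now 60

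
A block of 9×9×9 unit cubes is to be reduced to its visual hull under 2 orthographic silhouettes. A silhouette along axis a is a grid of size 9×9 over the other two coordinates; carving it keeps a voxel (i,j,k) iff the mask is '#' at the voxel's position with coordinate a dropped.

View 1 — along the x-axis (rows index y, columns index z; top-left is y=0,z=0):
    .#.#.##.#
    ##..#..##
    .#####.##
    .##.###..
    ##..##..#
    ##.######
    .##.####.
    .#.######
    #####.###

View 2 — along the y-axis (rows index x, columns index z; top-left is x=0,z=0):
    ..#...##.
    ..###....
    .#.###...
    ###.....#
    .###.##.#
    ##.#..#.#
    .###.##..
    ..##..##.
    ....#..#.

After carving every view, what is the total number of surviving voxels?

before carving: 729 voxels (9×9×9)
after view 1 [x-axis, 56 of 81 cells solid] → remaining = 504
after view 2 [y-axis, 36 of 81 cells solid] → remaining = 221

voxel count = 221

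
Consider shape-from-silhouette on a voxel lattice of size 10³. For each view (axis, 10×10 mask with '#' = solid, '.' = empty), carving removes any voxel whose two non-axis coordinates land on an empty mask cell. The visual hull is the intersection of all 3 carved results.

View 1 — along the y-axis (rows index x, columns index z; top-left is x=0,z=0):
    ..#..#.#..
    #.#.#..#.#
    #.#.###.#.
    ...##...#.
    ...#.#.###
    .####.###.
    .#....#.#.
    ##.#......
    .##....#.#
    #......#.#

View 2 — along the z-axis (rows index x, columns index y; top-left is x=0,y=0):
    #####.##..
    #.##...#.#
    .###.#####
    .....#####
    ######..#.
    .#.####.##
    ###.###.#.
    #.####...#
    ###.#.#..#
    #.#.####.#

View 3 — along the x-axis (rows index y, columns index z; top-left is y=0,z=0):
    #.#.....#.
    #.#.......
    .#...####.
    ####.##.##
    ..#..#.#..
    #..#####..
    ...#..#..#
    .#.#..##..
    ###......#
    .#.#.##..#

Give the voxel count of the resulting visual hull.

initial block: 10^3 = 1000
after view 1 [y-axis, 42 of 100 cells solid] → remaining = 420
after view 2 [z-axis, 65 of 100 cells solid] → remaining = 277
after view 3 [x-axis, 43 of 100 cells solid] → remaining = 109

109 voxels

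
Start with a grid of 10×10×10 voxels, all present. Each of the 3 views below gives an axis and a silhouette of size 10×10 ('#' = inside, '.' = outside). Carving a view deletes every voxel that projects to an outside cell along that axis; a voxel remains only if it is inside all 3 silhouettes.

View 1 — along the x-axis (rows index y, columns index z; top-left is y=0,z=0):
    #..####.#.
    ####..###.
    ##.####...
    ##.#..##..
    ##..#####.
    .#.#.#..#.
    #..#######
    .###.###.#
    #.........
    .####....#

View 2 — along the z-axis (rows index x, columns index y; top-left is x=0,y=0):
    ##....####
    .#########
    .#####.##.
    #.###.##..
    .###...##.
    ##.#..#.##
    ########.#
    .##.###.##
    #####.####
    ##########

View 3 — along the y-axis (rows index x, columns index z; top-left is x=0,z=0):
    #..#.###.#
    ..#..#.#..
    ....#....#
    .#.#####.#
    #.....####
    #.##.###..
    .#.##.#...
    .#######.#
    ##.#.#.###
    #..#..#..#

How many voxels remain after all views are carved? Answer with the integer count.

full grid |V| = 1000
  1. axis=0 (YZ plane), |mask|=56  ⇒  voxels=560
  2. axis=2 (XY plane), |mask|=74  ⇒  voxels=419
  3. axis=1 (XZ plane), |mask|=52  ⇒  voxels=220

220 voxels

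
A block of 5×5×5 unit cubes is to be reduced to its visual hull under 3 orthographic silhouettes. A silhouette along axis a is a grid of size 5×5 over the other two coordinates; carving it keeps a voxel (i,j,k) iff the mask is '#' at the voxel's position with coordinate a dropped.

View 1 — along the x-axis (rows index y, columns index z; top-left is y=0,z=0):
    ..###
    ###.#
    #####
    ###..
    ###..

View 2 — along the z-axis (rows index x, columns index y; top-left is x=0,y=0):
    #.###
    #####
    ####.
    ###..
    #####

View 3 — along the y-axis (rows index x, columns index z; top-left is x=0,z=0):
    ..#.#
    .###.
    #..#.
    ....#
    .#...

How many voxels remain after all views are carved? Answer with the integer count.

voxel count = 29

initial block: 5^3 = 125
carve view 1 (along x, YZ-mask fill 18/25): 90 voxels remain
carve view 2 (along z, XY-mask fill 21/25): 77 voxels remain
carve view 3 (along y, XZ-mask fill 9/25): 29 voxels remain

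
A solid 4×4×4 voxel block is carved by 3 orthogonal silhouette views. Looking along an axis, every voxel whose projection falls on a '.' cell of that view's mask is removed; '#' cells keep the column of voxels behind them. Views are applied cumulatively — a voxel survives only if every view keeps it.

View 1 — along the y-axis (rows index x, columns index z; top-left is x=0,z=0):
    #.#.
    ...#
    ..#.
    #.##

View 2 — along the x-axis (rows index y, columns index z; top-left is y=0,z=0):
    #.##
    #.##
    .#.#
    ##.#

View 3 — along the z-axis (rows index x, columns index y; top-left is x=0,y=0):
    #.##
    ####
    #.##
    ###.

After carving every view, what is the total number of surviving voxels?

|visual hull| = 15

start: 4×4×4 = 64 voxels
step 1: project along y, AND mask (7/16) → |grid| = 28
step 2: project along x, AND mask (11/16) → |grid| = 20
step 3: project along z, AND mask (13/16) → |grid| = 15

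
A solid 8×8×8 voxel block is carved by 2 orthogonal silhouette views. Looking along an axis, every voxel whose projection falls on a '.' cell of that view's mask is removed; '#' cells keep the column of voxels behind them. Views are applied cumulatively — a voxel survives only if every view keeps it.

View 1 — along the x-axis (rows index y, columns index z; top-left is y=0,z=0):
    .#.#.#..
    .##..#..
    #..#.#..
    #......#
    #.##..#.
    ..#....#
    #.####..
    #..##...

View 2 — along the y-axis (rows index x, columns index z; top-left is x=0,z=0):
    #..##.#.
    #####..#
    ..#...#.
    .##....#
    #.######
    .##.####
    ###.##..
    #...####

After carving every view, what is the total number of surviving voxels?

before carving: 512 voxels (8×8×8)
step 1: project along x, AND mask (25/64) → |grid| = 200
step 2: project along y, AND mask (38/64) → |grid| = 115

115 voxels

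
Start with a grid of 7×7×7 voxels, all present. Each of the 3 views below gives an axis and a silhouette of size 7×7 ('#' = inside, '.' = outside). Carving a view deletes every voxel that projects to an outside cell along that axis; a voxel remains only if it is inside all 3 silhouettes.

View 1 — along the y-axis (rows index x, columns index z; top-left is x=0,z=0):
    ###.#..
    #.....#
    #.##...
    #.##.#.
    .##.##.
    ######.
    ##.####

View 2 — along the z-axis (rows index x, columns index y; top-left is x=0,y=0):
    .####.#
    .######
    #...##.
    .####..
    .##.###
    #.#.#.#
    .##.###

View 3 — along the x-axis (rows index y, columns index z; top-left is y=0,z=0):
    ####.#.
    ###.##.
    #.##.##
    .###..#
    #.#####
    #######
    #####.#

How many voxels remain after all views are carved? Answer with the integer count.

initial block: 7^3 = 343
carve view 1 (along y, XZ-mask fill 29/49): 203 voxels remain
carve view 2 (along z, XY-mask fill 32/49): 131 voxels remain
carve view 3 (along x, YZ-mask fill 38/49): 106 voxels remain

voxel count = 106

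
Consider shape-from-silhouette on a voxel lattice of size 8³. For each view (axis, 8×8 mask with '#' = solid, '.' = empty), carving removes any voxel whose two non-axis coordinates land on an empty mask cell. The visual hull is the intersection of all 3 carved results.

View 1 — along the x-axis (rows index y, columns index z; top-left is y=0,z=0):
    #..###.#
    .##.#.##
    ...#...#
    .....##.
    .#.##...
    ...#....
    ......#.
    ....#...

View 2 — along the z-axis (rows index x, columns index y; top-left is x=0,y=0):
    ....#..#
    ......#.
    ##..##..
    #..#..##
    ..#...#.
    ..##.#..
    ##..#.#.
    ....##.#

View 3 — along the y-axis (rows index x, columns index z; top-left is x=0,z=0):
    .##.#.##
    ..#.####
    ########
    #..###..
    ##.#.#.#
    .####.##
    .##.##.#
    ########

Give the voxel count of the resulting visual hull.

voxel count = 44

before carving: 512 voxels (8×8×8)
V1 x: intersect with YZ mask (20 set) -- 160 left
V2 z: intersect with XY mask (23 set) -- 55 left
V3 y: intersect with XZ mask (46 set) -- 44 left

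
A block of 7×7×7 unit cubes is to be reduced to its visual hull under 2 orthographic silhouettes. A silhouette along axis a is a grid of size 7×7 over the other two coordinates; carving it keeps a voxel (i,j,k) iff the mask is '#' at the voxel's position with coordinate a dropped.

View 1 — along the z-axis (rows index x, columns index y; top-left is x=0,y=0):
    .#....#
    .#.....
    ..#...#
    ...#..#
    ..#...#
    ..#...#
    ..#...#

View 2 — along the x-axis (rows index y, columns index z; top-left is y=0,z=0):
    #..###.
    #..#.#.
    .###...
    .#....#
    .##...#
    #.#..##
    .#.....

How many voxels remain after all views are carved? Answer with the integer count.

voxel count = 26

full grid |V| = 343
carve view 1 (along z, XY-mask fill 13/49): 91 voxels remain
carve view 2 (along x, YZ-mask fill 20/49): 26 voxels remain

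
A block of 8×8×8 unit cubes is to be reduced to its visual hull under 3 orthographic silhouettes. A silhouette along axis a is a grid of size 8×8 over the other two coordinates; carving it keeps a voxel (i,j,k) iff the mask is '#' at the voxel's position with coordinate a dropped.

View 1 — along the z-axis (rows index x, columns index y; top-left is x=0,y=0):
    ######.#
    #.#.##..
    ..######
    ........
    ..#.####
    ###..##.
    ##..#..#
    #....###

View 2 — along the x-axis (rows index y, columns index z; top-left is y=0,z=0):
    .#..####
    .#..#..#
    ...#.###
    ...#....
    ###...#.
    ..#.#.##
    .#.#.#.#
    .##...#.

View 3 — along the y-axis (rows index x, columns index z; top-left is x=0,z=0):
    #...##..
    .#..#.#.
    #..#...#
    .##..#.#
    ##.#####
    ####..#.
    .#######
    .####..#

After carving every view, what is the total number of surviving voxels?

start: 8×8×8 = 512 voxels
V1 z: intersect with XY mask (35 set) -- 280 left
V2 x: intersect with YZ mask (28 set) -- 131 left
V3 y: intersect with XZ mask (37 set) -- 71 left

voxel count = 71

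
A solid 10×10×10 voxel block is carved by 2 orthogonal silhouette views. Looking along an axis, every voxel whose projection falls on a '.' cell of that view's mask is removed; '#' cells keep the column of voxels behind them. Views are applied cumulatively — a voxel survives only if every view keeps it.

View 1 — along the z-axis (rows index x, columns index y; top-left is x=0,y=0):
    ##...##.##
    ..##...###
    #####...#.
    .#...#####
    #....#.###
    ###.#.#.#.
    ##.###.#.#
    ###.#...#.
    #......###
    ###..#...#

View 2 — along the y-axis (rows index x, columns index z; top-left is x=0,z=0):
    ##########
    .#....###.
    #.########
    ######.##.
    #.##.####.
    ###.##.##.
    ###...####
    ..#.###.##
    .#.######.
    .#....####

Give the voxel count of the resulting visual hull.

voxel count = 391

initial block: 10^3 = 1000
[1] z-view keeps 55 columns → grid now 550
[2] y-view keeps 70 columns → grid now 391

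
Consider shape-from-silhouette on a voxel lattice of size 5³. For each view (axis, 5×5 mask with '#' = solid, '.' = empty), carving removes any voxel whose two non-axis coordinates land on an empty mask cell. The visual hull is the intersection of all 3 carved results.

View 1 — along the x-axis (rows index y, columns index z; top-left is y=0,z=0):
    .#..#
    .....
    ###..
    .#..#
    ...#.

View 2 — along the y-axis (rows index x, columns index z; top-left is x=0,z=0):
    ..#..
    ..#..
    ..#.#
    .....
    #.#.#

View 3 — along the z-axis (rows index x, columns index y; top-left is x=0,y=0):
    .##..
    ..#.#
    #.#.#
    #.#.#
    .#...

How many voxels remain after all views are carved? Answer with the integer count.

before carving: 125 voxels (5×5×5)
step 1: project along x, AND mask (8/25) → |grid| = 40
step 2: project along y, AND mask (7/25) → |grid| = 9
step 3: project along z, AND mask (11/25) → |grid| = 4

4 voxels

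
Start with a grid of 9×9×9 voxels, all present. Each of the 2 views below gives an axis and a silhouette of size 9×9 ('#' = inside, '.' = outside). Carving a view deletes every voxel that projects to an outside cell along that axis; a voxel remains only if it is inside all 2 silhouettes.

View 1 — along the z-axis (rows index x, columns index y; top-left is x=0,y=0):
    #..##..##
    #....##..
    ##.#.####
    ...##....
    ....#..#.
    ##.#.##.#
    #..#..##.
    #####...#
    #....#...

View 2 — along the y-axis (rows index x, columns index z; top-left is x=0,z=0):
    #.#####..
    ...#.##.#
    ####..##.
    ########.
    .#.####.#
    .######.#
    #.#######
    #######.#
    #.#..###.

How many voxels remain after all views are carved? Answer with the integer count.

before carving: 729 voxels (9×9×9)
[1] z-view keeps 37 columns → grid now 333
[2] y-view keeps 58 columns → grid now 244

voxel count = 244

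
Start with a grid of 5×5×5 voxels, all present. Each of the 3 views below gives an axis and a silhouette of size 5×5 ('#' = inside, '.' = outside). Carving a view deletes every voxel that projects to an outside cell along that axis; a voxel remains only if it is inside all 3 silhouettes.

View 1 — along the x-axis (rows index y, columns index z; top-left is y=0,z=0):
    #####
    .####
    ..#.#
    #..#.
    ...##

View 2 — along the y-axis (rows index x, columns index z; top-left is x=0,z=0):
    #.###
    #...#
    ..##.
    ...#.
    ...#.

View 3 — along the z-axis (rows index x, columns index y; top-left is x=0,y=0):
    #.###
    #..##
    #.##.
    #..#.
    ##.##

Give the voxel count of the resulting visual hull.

voxel count = 24

full grid |V| = 125
carve view 1 (along x, YZ-mask fill 15/25): 75 voxels remain
carve view 2 (along y, XZ-mask fill 10/25): 34 voxels remain
carve view 3 (along z, XY-mask fill 16/25): 24 voxels remain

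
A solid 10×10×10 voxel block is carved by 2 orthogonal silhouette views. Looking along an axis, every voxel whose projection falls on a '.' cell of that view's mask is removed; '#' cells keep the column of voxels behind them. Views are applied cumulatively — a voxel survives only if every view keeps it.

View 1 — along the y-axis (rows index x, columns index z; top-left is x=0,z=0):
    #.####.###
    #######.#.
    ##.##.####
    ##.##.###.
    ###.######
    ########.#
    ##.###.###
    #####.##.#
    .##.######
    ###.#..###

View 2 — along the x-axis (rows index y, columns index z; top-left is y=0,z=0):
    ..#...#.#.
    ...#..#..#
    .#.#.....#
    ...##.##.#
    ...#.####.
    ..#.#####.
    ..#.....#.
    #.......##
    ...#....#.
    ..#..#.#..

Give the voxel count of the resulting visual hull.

remaining voxels: 270

full grid |V| = 1000
  1. axis=1 (XZ plane), |mask|=80  ⇒  voxels=800
  2. axis=0 (YZ plane), |mask|=35  ⇒  voxels=270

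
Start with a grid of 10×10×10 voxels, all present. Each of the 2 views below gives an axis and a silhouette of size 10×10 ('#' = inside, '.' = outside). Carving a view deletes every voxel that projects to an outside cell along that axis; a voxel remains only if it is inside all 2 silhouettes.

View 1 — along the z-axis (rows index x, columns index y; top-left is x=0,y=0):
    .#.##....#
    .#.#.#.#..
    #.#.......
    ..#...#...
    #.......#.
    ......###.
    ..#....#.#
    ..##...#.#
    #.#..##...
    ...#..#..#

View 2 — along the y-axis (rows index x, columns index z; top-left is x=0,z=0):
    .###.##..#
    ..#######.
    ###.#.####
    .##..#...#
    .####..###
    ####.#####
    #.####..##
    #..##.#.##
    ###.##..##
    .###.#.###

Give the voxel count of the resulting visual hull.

voxel count = 211

before carving: 1000 voxels (10×10×10)
after view 1 [z-axis, 31 of 100 cells solid] → remaining = 310
after view 2 [y-axis, 68 of 100 cells solid] → remaining = 211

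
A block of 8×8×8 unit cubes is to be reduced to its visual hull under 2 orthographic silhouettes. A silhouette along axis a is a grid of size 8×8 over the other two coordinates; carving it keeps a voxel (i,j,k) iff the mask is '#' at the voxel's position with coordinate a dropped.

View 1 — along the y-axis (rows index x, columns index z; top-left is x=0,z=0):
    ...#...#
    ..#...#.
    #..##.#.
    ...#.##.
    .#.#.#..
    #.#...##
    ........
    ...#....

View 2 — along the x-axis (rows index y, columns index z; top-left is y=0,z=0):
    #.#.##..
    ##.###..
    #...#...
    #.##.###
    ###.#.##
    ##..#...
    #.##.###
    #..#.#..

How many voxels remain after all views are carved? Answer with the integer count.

start: 8×8×8 = 512 voxels
  1. axis=1 (XZ plane), |mask|=19  ⇒  voxels=152
  2. axis=0 (YZ plane), |mask|=35  ⇒  voxels=80

80 voxels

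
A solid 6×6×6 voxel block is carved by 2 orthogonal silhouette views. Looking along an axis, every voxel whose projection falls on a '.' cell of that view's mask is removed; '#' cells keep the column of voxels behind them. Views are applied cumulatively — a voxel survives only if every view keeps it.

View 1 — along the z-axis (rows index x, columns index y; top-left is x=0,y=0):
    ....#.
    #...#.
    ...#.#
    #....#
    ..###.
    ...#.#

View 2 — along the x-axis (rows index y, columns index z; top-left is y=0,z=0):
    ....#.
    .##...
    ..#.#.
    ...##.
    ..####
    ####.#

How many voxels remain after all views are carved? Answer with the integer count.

initial block: 6^3 = 216
carve view 1 (along z, XY-mask fill 12/36): 72 voxels remain
carve view 2 (along x, YZ-mask fill 16/36): 37 voxels remain

voxel count = 37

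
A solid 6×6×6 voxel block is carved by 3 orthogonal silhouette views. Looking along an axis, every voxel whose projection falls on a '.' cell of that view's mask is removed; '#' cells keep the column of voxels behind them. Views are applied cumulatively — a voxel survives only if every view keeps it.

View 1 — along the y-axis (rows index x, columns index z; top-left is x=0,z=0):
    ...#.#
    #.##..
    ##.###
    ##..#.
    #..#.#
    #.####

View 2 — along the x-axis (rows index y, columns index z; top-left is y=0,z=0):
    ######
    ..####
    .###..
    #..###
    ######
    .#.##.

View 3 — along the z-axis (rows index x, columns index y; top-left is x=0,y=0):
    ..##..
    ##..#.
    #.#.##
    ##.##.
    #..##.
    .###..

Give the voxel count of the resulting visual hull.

full grid |V| = 216
  1. axis=1 (XZ plane), |mask|=21  ⇒  voxels=126
  2. axis=0 (YZ plane), |mask|=26  ⇒  voxels=92
  3. axis=2 (XY plane), |mask|=19  ⇒  voxels=54

|visual hull| = 54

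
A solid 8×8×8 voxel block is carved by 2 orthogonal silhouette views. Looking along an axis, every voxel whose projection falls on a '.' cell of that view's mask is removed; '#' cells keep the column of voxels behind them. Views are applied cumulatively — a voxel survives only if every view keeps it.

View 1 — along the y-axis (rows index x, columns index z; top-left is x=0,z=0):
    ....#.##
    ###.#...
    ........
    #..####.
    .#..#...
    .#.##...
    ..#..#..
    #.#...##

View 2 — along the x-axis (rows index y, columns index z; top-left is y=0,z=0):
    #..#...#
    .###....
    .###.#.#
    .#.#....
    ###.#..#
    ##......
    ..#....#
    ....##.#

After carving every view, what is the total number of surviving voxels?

68 voxels

full grid |V| = 512
carve view 1 (along y, XZ-mask fill 23/64): 184 voxels remain
carve view 2 (along x, YZ-mask fill 25/64): 68 voxels remain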